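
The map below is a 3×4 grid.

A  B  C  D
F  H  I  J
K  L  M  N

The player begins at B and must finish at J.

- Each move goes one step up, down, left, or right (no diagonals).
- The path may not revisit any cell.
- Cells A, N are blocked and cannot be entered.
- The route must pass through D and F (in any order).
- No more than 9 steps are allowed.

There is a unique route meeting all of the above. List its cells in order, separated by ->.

B -> H -> F -> K -> L -> M -> I -> C -> D -> J

The budget equals the shortest possible length, so every move has to be on a shortest route through the required cells.
Route from B: down to H, left to F, down to K, 2× right (reaching M), 2× up (reaching C), right to D, down to J — 9 moves in all.
Check: all required cells visited; 9 ≤ 9 moves.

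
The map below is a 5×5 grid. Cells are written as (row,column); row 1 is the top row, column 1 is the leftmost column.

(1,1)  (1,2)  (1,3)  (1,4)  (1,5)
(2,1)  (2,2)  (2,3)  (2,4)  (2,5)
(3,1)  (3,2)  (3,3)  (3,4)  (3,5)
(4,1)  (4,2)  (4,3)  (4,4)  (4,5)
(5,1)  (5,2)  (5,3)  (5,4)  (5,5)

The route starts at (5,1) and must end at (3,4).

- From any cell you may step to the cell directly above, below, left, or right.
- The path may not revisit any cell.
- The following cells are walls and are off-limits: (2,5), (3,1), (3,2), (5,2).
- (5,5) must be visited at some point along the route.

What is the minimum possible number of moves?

Any route passes through (5,5) somewhere between (5,1) and (3,4). Summing Manhattan distances along the two legs ((5,1) → (5,5) → (3,4)) gives a lower bound of 4 + 3 = 7 moves.
That bound ignores the blocked cells. Measuring each leg by the fewest moves that actually steer around them ((5,1)→(5,5): 6; (5,5)→(3,4): 3) raises the lower bound to 9.
A route of 9 moves exists: (5,1) → (4,1) → (4,2) → (4,3) → (5,3) → (5,4) → (5,5) → (4,5) → (3,5) → (3,4).
Since 9 matches that lower bound, it is optimal.

9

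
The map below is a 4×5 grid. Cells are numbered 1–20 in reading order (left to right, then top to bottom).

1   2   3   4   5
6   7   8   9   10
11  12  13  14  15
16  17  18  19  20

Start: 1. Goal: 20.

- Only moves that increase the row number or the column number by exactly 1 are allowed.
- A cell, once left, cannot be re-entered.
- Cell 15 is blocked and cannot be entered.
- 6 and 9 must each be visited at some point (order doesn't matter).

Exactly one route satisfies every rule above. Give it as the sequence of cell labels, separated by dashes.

Moves only go right or down, so the column and row indices never decrease.
Route from 1: down to 6, 3× right (reaching 9), 2× down (reaching 19), right to 20 — 7 moves in all.
Check: all required cells visited.

1 - 6 - 7 - 8 - 9 - 14 - 19 - 20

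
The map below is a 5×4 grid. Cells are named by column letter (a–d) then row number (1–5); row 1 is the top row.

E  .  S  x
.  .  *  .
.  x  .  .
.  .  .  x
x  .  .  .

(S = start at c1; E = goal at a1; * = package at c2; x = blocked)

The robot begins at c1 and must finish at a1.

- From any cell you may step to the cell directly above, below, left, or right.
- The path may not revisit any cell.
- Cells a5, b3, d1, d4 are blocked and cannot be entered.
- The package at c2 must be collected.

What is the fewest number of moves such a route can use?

4

Any route passes through c2 somewhere between c1 and a1. Summing Manhattan distances along the two legs (c1 → c2 → a1) gives a lower bound of 1 + 3 = 4 moves.
A route of 4 moves achieves this: c1 → c2 → b2 → b1 → a1.
Since 4 matches the lower bound, it is optimal.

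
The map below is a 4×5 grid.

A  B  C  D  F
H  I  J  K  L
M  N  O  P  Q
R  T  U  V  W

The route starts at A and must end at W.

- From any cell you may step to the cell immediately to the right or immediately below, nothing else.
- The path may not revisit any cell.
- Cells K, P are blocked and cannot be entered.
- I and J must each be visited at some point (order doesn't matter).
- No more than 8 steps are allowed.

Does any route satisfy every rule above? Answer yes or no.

yes

One route that works: A → H → I → J → O → U → V → W.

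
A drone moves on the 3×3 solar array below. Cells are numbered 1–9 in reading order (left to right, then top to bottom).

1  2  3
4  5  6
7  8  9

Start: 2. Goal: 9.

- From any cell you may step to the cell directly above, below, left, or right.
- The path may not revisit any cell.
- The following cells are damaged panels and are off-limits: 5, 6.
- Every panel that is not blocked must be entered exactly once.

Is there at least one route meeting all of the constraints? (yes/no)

no

Cell 3 has only one open neighbour but is neither the start nor the goal, so a Hamiltonian route would have to both enter and leave it through the same neighbour — impossible without revisiting.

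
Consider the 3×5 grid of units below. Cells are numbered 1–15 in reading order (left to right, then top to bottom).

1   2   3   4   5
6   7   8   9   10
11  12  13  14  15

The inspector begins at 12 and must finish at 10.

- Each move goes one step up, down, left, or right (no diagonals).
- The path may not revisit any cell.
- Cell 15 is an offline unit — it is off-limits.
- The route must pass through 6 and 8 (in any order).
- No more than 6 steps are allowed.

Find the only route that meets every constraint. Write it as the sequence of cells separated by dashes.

The budget equals the shortest possible length, so every move has to be on a shortest route through the required cells.
Route from 12: left to 11, up to 6, 4× right (reaching 10) — 6 moves in all.
Check: all required cells visited; 6 ≤ 6 moves.

12 - 11 - 6 - 7 - 8 - 9 - 10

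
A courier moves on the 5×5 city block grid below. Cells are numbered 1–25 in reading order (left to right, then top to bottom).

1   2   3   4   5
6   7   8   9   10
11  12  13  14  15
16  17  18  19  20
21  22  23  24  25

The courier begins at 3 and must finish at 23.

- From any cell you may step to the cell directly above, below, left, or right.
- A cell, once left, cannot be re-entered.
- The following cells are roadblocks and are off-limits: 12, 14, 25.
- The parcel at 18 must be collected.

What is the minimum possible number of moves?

4

Any route passes through 18 somewhere between 3 and 23. Summing Manhattan distances along the two legs (3 → 18 → 23) gives a lower bound of 3 + 1 = 4 moves.
A route of 4 moves achieves this: 3 → 8 → 13 → 18 → 23.
Since 4 matches the lower bound, it is optimal.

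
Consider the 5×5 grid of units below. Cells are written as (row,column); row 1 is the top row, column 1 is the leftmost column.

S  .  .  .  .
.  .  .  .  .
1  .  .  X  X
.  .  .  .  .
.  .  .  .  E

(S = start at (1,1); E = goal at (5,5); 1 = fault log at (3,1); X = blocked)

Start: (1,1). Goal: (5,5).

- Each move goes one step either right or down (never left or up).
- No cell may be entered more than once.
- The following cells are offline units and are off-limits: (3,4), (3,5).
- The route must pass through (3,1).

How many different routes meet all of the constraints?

12

A right/down-only route from (1,1) to (5,5) makes exactly 4 down-moves and 4 right-moves in some order.
With no other constraints that would be C(8,4) = 70 routes.
Split at (3,1) and multiply the segment counts (each segment already excludes blocked cells): (1,1)→(3,1): 1; (3,1)→(5,5): 12; product = 12.
That gives 12 routes.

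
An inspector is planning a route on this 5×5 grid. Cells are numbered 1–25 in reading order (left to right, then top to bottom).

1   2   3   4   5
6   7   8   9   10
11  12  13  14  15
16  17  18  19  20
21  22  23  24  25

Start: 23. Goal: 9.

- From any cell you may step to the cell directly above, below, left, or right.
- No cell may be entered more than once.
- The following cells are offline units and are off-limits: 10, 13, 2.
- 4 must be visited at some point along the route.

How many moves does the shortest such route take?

Any route passes through 4 somewhere between 23 and 9. Summing Manhattan distances along the two legs (23 → 4 → 9) gives a lower bound of 5 + 1 = 6 moves.
The shortest route satisfying every rule uses 8 moves: 23 → 18 → 17 → 12 → 7 → 8 → 3 → 4 → 9.
The no-revisit rule (legs can't share cells) pushes the minimum above the 6-move bound; an exhaustive check rules out every length from 6 to 7, leaving 8 as the minimum.

8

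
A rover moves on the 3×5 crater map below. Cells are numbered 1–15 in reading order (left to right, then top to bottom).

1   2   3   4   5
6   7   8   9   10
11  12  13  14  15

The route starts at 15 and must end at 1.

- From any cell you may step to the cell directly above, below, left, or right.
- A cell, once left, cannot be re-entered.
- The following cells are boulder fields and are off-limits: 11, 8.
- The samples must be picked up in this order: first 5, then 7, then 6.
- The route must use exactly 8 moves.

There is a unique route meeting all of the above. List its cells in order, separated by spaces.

The waypoints must appear in the order 5, 7, 6, with no cell reused.
Route from 15: 2× up (reaching 5), 3× left (reaching 2), down to 7, left to 6, up to 1 — 8 moves in all.
Check: order respected (5 at step 2, 7 at step 6, 6 at step 7); 8 moves as required.

15 10 5 4 3 2 7 6 1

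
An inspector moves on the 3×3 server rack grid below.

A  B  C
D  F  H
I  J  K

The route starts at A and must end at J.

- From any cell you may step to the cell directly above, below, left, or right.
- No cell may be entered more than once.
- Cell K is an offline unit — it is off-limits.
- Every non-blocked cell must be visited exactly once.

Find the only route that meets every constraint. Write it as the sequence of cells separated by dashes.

A - B - C - H - F - D - I - J

Need to visit all 8 open cells exactly once, starting at A and ending at J.
Cell C has only two open neighbours (H and B), so the path must pass straight through it: one of those is the cell it's entered from and the other is where it exits.
Route from A: 2× right (reaching C), down to H, 2× left (reaching D), down to I, right to J — 7 moves in all.
Check: all 8 open cells covered.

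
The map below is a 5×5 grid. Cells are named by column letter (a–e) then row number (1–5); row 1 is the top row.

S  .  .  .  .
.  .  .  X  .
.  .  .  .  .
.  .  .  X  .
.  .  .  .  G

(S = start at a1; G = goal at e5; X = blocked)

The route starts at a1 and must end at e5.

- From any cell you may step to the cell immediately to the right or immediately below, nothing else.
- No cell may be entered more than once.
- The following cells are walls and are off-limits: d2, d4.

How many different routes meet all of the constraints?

22

A right/down-only route from a1 to e5 makes exactly 4 down-moves and 4 right-moves in some order.
With no other constraints that would be C(8,4) = 70 routes.
Subtract routes through each blocked cell (inclusion–exclusion for overlaps): − through d2: 16 − through d4: 40 + through d2&d4: 8 → 22.
That gives 22 routes.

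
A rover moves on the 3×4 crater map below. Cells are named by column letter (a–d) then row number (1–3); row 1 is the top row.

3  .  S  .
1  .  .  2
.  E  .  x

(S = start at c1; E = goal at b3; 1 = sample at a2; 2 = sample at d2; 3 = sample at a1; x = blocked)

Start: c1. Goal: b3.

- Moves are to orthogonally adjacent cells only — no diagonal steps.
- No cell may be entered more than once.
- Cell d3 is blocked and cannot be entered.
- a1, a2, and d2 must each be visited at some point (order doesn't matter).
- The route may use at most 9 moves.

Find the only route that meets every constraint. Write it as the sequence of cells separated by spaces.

c1 d1 d2 c2 b2 b1 a1 a2 a3 b3

The 9-move cap with required stops at a1, a2, d2 leaves no slack for detours.
Route from c1: right to d1, down to d2, 2× left (reaching b2), up to b1, left to a1, 2× down (reaching a3), right to b3 — 9 moves in all.
Check: all required cells visited; 9 ≤ 9 moves.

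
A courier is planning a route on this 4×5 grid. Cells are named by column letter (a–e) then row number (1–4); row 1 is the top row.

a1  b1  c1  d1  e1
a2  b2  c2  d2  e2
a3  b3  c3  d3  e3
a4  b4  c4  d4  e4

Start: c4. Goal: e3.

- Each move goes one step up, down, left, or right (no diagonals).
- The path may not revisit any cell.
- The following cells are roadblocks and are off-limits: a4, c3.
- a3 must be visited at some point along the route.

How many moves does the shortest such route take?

Any route passes through a3 somewhere between c4 and e3. Summing Manhattan distances along the two legs (c4 → a3 → e3) gives a lower bound of 3 + 4 = 7 moves.
That bound ignores the blocked cells. Measuring each leg by the fewest moves that actually steer around them (c4→a3: 3; a3→e3: 6) raises the lower bound to 9.
A route of 9 moves exists: c4 → b4 → b3 → a3 → a2 → b2 → c2 → d2 → d3 → e3.
Since 9 matches that lower bound, it is optimal.

9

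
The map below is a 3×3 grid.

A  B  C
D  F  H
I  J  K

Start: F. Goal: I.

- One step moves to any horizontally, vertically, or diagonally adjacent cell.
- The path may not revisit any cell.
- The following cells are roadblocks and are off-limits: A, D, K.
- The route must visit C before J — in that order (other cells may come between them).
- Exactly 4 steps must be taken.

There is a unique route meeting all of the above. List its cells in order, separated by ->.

F -> C -> H -> J -> I

The waypoints must appear in the order C, J, with no cell reused.
Route from F: up-right 1 to C, down 1 to H, down-left 1 to J, left 1 to I — 4 moves in all.
Check: order respected (C at step 1, J at step 3); 4 moves as required.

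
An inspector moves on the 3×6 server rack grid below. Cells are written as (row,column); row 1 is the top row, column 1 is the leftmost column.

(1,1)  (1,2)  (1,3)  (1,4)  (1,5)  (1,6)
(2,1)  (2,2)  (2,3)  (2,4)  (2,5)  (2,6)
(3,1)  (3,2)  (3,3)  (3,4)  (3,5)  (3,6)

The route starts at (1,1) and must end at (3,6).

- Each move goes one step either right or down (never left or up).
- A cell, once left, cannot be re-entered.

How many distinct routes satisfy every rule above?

A right/down-only route from (1,1) to (3,6) makes exactly 2 down-moves and 5 right-moves in some order.
With no other constraints that would be C(7,2) = 21 routes.
That gives 21 routes.

21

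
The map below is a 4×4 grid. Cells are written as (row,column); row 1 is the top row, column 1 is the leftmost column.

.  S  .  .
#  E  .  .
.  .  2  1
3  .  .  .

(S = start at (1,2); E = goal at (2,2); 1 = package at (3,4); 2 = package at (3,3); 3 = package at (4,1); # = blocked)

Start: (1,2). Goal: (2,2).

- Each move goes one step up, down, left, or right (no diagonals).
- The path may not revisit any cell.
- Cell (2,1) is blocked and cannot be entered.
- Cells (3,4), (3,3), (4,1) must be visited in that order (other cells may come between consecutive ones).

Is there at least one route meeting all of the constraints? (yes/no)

One route that works: (1,2) → (1,3) → (2,3) → (2,4) → (3,4) → (3,3) → (4,3) → (4,2) → (4,1) → (3,1) → (3,2) → (2,2).

yes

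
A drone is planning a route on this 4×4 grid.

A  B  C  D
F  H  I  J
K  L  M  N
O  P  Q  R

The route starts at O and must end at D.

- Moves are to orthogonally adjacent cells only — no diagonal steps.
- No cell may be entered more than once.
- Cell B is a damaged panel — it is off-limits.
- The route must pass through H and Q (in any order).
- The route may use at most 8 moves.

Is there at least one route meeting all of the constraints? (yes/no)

One route that works: O → P → Q → M → L → H → I → C → D.

yes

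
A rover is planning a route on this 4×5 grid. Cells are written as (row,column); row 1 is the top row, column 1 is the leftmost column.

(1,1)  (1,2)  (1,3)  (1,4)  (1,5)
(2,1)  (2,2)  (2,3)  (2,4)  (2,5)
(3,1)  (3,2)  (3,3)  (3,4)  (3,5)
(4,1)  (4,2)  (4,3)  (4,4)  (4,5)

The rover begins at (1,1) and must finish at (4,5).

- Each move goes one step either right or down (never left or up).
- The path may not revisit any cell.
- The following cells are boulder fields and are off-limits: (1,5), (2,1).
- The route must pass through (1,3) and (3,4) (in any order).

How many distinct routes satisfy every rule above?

6

A right/down-only route from (1,1) to (4,5) makes exactly 3 down-moves and 4 right-moves in some order.
With no other constraints that would be C(7,3) = 35 routes.
A monotone route can only reach the required cells in the order (1,3), (3,4), so split there and multiply the segment counts (each segment already excludes blocked cells): (1,1)→(1,3): 1; (1,3)→(3,4): 3; (3,4)→(4,5): 2; product = 6.
That gives 6 routes.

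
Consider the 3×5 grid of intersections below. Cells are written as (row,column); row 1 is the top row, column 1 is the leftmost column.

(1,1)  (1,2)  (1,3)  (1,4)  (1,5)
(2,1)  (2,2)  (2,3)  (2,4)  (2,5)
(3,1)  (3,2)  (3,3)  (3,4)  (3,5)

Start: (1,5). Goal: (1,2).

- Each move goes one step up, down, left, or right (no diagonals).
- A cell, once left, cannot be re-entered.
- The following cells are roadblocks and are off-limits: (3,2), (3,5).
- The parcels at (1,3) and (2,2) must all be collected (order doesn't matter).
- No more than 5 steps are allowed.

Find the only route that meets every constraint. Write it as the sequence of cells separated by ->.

The 5-move cap with required stops at (1,3), (2,2) leaves no slack for detours.
Route from (1,5): left 2 to (1,3), down 1 to (2,3), left 1 to (2,2), up 1 to (1,2) — 5 moves in all.
Check: all required cells visited; 5 ≤ 5 moves.

(1,5) -> (1,4) -> (1,3) -> (2,3) -> (2,2) -> (1,2)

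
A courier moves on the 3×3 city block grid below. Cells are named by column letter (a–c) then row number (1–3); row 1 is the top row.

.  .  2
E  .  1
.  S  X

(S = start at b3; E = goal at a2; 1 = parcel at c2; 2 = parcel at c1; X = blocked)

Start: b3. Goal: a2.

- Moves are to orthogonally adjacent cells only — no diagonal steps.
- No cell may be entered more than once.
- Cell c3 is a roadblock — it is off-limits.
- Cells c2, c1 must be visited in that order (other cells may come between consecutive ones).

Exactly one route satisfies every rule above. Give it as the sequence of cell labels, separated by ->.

b3 -> b2 -> c2 -> c1 -> b1 -> a1 -> a2

The waypoints must appear in the order c2, c1, with no cell reused.
Route from b3: up to b2, right to c2, up to c1, 2× left (reaching a1), down to a2 — 6 moves in all.
Check: order respected (1 at step 2, 2 at step 3).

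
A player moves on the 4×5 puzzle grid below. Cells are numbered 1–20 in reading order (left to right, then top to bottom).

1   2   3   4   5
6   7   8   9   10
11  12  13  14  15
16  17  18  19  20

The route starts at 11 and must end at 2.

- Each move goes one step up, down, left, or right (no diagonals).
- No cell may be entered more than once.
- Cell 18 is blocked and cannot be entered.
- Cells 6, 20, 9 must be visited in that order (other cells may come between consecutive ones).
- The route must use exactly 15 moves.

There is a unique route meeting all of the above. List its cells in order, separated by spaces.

The waypoints must appear in the order 6, 20, 9, with no cell reused.
Route from 11: up to 6, right to 7, down to 12, 2× right (reaching 14), down to 19, right to 20, 3× up (reaching 5), left to 4, down to 9, left to 8, up to 3, left to 2 — 15 moves in all.
Check: order respected (6 at step 1, 20 at step 7, 9 at step 12); 15 moves as required.

11 6 7 12 13 14 19 20 15 10 5 4 9 8 3 2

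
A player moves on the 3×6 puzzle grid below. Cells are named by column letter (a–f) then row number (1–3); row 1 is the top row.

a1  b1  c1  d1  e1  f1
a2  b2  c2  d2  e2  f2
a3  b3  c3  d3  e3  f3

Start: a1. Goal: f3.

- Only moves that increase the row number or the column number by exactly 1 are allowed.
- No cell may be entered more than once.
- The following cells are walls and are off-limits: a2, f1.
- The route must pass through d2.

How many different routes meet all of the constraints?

9

A right/down-only route from a1 to f3 makes exactly 2 down-moves and 5 right-moves in some order.
With no other constraints that would be C(7,2) = 21 routes.
Split at d2 and multiply the segment counts (each segment already excludes blocked cells): a1→d2: 3; d2→f3: 3; product = 9.
That gives 9 routes.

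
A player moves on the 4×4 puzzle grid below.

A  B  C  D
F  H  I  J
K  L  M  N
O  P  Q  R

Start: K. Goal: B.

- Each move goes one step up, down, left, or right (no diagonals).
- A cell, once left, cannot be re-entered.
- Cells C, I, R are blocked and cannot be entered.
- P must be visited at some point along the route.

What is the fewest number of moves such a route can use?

Any route passes through P somewhere between K and B. Summing Manhattan distances along the two legs (K → P → B) gives a lower bound of 2 + 3 = 5 moves.
A route of 5 moves achieves this: K → O → P → L → H → B.
Since 5 matches the lower bound, it is optimal.

5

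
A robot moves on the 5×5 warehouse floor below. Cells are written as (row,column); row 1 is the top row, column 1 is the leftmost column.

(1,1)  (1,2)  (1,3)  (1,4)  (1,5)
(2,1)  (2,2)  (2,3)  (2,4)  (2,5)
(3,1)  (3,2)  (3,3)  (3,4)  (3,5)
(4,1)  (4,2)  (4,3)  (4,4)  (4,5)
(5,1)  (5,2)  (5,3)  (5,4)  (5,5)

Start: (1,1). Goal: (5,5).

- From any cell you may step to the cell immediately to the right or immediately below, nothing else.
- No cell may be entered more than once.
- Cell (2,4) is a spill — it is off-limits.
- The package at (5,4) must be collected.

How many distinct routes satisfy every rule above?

A right/down-only route from (1,1) to (5,5) makes exactly 4 down-moves and 4 right-moves in some order.
With no other constraints that would be C(8,4) = 70 routes.
Split at (5,4) and multiply the segment counts (each segment already excludes blocked cells): (1,1)→(5,4): 31; (5,4)→(5,5): 1; product = 31.
That gives 31 routes.

31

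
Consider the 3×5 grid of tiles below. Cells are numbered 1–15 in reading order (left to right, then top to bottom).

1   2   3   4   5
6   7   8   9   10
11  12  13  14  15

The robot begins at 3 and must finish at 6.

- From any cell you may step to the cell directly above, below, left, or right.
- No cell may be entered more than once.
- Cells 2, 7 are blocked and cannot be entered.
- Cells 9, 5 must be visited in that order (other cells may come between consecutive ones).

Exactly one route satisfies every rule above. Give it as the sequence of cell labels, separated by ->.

3 -> 8 -> 9 -> 4 -> 5 -> 10 -> 15 -> 14 -> 13 -> 12 -> 11 -> 6

The waypoints must appear in the order 9, 5, with no cell reused.
Route from 3: down 1 to 8, right 1 to 9, up 1 to 4, right 1 to 5, down 2 to 15, left 4 to 11, up 1 to 6 — 11 moves in all.
Check: order respected (9 at step 2, 5 at step 4).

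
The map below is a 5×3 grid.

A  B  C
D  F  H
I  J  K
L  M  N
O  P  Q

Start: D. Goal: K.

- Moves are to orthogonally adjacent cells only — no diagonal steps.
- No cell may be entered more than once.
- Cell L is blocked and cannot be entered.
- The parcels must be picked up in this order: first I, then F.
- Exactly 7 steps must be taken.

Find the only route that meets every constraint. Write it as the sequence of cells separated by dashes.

D - I - J - F - B - C - H - K

The waypoints must appear in the order I, F, with no cell reused.
Route from D: down to I, right to J, 2× up (reaching B), right to C, 2× down (reaching K) — 7 moves in all.
Check: order respected (I at step 1, F at step 3); 7 moves as required.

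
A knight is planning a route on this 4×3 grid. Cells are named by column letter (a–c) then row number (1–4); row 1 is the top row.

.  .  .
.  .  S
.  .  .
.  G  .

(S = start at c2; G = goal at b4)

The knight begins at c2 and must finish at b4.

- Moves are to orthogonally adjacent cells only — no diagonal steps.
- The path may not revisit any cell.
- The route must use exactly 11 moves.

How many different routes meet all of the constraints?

Need simple routes of exactly 11 moves from c2 to b4 (Manhattan distance 3, so 4 moves are spent on a detour and 4 undoing it).
No route satisfies every constraint, so the count is 0.

0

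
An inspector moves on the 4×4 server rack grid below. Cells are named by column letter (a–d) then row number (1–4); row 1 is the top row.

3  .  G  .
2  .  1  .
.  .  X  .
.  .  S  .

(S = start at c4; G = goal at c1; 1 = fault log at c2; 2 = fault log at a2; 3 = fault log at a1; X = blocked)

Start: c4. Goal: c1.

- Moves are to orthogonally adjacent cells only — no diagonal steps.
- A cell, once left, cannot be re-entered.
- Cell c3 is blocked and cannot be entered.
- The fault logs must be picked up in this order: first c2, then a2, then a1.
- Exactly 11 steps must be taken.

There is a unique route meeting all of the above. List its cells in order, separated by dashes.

The waypoints must appear in the order c2, a2, a1, with no cell reused.
Route from c4: right 1 to d4, up 2 to d2, left 2 to b2, down 1 to b3, left 1 to a3, up 2 to a1, right 2 to c1 — 11 moves in all.
Check: order respected (1 at step 4, 2 at step 8, 3 at step 9); 11 moves as required.

c4 - d4 - d3 - d2 - c2 - b2 - b3 - a3 - a2 - a1 - b1 - c1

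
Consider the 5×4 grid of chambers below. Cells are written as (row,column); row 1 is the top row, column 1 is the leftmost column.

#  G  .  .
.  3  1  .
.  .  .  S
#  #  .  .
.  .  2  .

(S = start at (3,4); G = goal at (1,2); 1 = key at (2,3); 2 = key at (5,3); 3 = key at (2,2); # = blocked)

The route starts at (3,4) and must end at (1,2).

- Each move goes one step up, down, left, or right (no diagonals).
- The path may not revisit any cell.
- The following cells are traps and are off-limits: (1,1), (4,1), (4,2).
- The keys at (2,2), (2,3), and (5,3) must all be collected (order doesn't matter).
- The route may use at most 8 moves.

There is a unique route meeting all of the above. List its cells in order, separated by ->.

The 8-move cap with required stops at (2,2), (2,3), (5,3) leaves no slack for detours.
Route from (3,4): 2× down (reaching (5,4)), left to (5,3), 3× up (reaching (2,3)), left to (2,2), up to (1,2) — 8 moves in all.
Check: all required cells visited; 8 ≤ 8 moves.

(3,4) -> (4,4) -> (5,4) -> (5,3) -> (4,3) -> (3,3) -> (2,3) -> (2,2) -> (1,2)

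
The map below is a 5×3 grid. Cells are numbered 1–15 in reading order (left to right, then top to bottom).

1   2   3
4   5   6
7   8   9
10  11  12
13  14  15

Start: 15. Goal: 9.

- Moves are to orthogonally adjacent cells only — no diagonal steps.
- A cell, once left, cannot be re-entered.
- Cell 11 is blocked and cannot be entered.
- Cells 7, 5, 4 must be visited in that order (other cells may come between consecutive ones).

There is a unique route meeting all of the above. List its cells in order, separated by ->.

The waypoints must appear in the order 7, 5, 4, with no cell reused.
Route from 15: 2× left (reaching 13), 2× up (reaching 7), right to 8, up to 5, left to 4, up to 1, 2× right (reaching 3), 2× down (reaching 9) — 12 moves in all.
Check: order respected (7 at step 4, 5 at step 6, 4 at step 7).

15 -> 14 -> 13 -> 10 -> 7 -> 8 -> 5 -> 4 -> 1 -> 2 -> 3 -> 6 -> 9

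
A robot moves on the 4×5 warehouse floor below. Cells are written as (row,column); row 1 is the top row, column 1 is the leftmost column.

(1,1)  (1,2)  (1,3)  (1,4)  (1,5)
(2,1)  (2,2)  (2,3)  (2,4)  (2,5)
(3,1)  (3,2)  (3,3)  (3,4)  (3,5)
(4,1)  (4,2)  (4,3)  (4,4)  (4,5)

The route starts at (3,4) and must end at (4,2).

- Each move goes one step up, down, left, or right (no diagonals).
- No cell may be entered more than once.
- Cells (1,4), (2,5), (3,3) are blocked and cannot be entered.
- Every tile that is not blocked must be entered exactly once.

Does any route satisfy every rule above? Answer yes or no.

no

Colour the cells like a checkerboard: each orthogonal step flips colour, so a Hamiltonian route alternates colours. Here there are 9 cells of one colour and 8 of the other, with start on the opposite colour to the goal — the counts and endpoints can't be arranged into an alternating sequence of length 17, so no Hamiltonian route exists.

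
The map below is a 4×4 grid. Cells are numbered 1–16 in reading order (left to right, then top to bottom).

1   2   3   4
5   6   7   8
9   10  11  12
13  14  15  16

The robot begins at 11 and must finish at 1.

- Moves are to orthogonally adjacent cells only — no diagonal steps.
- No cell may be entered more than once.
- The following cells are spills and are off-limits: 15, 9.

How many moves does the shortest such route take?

The Manhattan distance from 11 to 1 is |3−1| + |3−1| = 4, so at least 4 moves are needed.
A route of 4 moves achieves this: 11 → 7 → 3 → 2 → 1.
Since 4 matches the lower bound, it is optimal.

4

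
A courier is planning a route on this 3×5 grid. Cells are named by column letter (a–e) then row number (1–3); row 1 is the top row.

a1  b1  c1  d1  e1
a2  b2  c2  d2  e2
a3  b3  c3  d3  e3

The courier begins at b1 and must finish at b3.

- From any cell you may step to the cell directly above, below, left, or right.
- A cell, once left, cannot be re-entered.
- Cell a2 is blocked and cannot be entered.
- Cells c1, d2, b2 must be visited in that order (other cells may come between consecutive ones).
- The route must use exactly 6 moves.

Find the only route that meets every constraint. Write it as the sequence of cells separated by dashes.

The waypoints must appear in the order c1, d2, b2, with no cell reused.
Route from b1: 2× right (reaching d1), down to d2, 2× left (reaching b2), down to b3 — 6 moves in all.
Check: order respected (c1 at step 1, d2 at step 3, b2 at step 5); 6 moves as required.

b1 - c1 - d1 - d2 - c2 - b2 - b3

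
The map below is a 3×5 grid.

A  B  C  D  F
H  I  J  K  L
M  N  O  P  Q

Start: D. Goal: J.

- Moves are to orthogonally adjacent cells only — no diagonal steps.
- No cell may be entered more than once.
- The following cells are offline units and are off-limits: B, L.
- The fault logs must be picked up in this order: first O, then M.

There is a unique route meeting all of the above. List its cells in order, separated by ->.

The waypoints must appear in the order O, M, with no cell reused.
Route from D: 2× down (reaching P), 3× left (reaching M), up to H, 2× right (reaching J) — 8 moves in all.
Check: order respected (O at step 3, M at step 5).

D -> K -> P -> O -> N -> M -> H -> I -> J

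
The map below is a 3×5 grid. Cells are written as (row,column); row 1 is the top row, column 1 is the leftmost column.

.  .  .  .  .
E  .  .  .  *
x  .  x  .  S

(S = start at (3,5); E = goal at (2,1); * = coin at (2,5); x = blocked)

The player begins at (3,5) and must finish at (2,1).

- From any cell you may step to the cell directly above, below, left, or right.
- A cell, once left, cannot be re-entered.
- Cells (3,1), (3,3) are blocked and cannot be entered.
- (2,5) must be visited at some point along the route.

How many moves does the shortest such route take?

5

Any route passes through (2,5) somewhere between (3,5) and (2,1). Summing Manhattan distances along the two legs ((3,5) → (2,5) → (2,1)) gives a lower bound of 1 + 4 = 5 moves.
A route of 5 moves achieves this: (3,5) → (2,5) → (2,4) → (2,3) → (2,2) → (2,1).
Since 5 matches the lower bound, it is optimal.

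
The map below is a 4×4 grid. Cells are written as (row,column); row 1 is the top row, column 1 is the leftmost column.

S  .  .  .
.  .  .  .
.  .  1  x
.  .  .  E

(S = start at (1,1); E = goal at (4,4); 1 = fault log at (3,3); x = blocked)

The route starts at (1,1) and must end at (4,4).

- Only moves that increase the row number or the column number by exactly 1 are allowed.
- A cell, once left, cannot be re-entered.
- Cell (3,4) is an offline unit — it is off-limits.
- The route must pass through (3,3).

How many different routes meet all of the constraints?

A right/down-only route from (1,1) to (4,4) makes exactly 3 down-moves and 3 right-moves in some order.
With no other constraints that would be C(6,3) = 20 routes.
Split at (3,3) and multiply the segment counts (each segment already excludes blocked cells): (1,1)→(3,3): 6; (3,3)→(4,4): 1; product = 6.
That gives 6 routes.

6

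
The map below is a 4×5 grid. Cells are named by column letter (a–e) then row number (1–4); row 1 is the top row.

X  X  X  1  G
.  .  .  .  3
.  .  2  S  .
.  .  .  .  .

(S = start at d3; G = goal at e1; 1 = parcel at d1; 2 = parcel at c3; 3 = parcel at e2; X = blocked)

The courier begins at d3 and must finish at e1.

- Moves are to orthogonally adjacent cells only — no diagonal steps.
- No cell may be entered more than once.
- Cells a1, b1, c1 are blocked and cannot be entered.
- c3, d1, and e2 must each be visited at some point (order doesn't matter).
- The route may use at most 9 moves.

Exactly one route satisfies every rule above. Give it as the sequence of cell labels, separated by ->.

Any route must reach c3, d1, and e2 and still end at e1 within 9 moves, so the order of the required stops is forced.
Route from d3: left to c3, down to c4, 2× right (reaching e4), 2× up (reaching e2), left to d2, up to d1, right to e1 — 9 moves in all.
Check: all required cells visited; 9 ≤ 9 moves.

d3 -> c3 -> c4 -> d4 -> e4 -> e3 -> e2 -> d2 -> d1 -> e1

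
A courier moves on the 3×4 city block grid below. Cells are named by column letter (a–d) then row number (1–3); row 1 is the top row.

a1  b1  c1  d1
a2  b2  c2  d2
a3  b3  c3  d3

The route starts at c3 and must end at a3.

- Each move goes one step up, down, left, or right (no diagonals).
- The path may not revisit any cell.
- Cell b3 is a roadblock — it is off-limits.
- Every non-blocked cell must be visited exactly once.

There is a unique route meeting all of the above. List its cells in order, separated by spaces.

c3 d3 d2 d1 c1 c2 b2 b1 a1 a2 a3

Need to visit all 11 open cells exactly once, starting at c3 and ending at a3.
Route from c3: right to d3, 2× up (reaching d1), left to c1, down to c2, left to b2, up to b1, left to a1, 2× down (reaching a3) — 10 moves in all.
Check: all 11 open cells covered.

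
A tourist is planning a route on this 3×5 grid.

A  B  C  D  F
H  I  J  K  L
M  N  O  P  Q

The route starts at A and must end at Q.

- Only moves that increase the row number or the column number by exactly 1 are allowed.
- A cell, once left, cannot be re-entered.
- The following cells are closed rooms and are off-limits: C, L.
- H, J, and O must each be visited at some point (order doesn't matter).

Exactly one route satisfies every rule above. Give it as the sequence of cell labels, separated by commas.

Moves only go right or down, so the column and row indices never decrease.
Route from A: down to H, 2× right (reaching J), down to O, 2× right (reaching Q) — 6 moves in all.
Check: all required cells visited.

A, H, I, J, O, P, Q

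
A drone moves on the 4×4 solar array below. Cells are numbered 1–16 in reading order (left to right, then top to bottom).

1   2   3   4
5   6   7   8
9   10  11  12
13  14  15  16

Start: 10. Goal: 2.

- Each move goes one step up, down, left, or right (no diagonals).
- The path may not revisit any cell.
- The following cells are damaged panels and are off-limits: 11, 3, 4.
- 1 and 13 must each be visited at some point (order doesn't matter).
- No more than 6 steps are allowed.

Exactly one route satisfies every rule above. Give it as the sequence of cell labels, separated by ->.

10 -> 14 -> 13 -> 9 -> 5 -> 1 -> 2

Any route must reach 1 and 13 and still end at 2 within 6 moves, so the order of the required stops is forced.
Route from 10: down to 14, left to 13, 3× up (reaching 1), right to 2 — 6 moves in all.
Check: all required cells visited; 6 ≤ 6 moves.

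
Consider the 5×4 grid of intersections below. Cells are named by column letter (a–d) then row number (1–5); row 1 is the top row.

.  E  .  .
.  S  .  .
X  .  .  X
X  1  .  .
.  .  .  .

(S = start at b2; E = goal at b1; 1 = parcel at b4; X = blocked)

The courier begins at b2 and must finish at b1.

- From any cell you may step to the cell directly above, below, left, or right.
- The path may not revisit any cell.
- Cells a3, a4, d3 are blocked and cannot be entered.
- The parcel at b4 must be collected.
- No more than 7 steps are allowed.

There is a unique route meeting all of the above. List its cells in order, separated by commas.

b2, b3, b4, c4, c3, c2, c1, b1

The 7-move cap with required stops at b4 leaves no slack for detours.
Route from b2: 2× down (reaching b4), right to c4, 3× up (reaching c1), left to b1 — 7 moves in all.
Check: all required cells visited; 7 ≤ 7 moves.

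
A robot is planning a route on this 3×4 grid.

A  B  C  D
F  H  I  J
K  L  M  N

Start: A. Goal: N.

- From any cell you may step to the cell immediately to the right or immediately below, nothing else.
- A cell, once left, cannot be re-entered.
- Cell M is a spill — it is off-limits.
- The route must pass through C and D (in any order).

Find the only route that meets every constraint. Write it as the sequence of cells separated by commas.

A, B, C, D, J, N

Moves only go right or down, so the column and row indices never decrease.
Route from A: 3× right (reaching D), 2× down (reaching N) — 5 moves in all.
Check: all required cells visited.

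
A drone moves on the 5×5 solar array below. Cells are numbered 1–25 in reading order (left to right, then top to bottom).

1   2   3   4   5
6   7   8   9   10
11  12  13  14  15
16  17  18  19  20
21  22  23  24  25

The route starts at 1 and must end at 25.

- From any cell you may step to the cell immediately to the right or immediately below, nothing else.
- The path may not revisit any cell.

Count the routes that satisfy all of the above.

70

A right/down-only route from 1 to 25 makes exactly 4 down-moves and 4 right-moves in some order.
With no other constraints that would be C(8,4) = 70 routes.
That gives 70 routes.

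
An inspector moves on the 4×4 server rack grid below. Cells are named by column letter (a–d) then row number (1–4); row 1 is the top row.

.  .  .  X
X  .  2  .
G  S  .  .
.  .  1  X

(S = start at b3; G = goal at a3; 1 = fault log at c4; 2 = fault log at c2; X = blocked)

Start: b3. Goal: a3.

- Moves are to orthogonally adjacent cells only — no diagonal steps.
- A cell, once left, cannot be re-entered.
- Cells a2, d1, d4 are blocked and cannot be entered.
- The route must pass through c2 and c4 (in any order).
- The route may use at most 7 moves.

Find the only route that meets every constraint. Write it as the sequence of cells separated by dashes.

The budget equals the shortest possible length, so every move has to be on a shortest route through the required cells.
Route from b3: up 1 to b2, right 1 to c2, down 2 to c4, left 2 to a4, up 1 to a3 — 7 moves in all.
Check: all required cells visited; 7 ≤ 7 moves.

b3 - b2 - c2 - c3 - c4 - b4 - a4 - a3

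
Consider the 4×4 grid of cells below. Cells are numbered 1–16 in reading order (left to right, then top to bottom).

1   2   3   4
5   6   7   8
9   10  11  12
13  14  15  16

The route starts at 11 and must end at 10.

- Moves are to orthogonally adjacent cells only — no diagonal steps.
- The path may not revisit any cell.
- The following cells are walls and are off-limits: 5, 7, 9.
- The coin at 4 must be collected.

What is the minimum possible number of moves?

7

Any route passes through 4 somewhere between 11 and 10. Summing Manhattan distances along the two legs (11 → 4 → 10) gives a lower bound of 3 + 4 = 7 moves.
A route of 7 moves achieves this: 11 → 12 → 8 → 4 → 3 → 2 → 6 → 10.
Since 7 matches the lower bound, it is optimal.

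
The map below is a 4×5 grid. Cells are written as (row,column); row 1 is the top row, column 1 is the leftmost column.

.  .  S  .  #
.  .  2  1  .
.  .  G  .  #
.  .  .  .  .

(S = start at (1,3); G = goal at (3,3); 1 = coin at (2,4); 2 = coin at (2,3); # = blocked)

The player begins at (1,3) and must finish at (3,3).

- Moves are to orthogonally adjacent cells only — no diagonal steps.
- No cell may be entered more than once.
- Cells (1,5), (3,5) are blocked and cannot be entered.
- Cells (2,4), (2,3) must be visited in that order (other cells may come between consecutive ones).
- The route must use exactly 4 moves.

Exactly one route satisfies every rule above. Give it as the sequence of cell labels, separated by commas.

(1,3), (1,4), (2,4), (2,3), (3,3)

The waypoints must appear in the order (2,4), (2,3), with no cell reused.
Route from (1,3): right 1 to (1,4), down 1 to (2,4), left 1 to (2,3), down 1 to (3,3) — 4 moves in all.
Check: order respected (1 at step 2, 2 at step 3); 4 moves as required.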